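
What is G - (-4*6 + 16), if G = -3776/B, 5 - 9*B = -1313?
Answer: -11720/659 ≈ -17.785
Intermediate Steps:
B = 1318/9 (B = 5/9 - 1/9*(-1313) = 5/9 + 1313/9 = 1318/9 ≈ 146.44)
G = -16992/659 (G = -3776/1318/9 = -3776*9/1318 = -16992/659 ≈ -25.785)
G - (-4*6 + 16) = -16992/659 - (-4*6 + 16) = -16992/659 - (-24 + 16) = -16992/659 - 1*(-8) = -16992/659 + 8 = -11720/659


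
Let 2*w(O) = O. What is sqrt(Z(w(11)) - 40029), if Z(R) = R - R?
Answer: I*sqrt(40029) ≈ 200.07*I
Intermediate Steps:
w(O) = O/2
Z(R) = 0
sqrt(Z(w(11)) - 40029) = sqrt(0 - 40029) = sqrt(-40029) = I*sqrt(40029)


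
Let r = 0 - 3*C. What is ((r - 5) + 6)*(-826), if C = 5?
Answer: 11564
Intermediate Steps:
r = -15 (r = 0 - 3*5 = 0 - 15 = -15)
((r - 5) + 6)*(-826) = ((-15 - 5) + 6)*(-826) = (-20 + 6)*(-826) = -14*(-826) = 11564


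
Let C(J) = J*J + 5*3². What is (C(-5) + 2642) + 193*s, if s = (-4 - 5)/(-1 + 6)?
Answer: 11823/5 ≈ 2364.6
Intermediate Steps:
C(J) = 45 + J² (C(J) = J² + 5*9 = J² + 45 = 45 + J²)
s = -9/5 ≈ -1.8000
(C(-5) + 2642) + 193*s = ((45 + (-5)²) + 2642) + 193*(-9/5) = ((45 + 25) + 2642) - 1737/5 = (70 + 2642) - 1737/5 = 2712 - 1737/5 = 11823/5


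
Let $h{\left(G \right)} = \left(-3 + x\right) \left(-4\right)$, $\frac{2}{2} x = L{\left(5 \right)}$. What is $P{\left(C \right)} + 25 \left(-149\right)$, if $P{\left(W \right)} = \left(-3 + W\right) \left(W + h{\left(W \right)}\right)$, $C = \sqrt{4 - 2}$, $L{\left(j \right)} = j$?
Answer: $-3699 - 11 \sqrt{2} \approx -3714.6$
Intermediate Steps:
$x = 5$
$C = \sqrt{2} \approx 1.4142$
$h{\left(G \right)} = -8$ ($h{\left(G \right)} = \left(-3 + 5\right) \left(-4\right) = 2 \left(-4\right) = -8$)
$P{\left(W \right)} = \left(-8 + W\right) \left(-3 + W\right)$ ($P{\left(W \right)} = \left(-3 + W\right) \left(W - 8\right) = \left(-3 + W\right) \left(-8 + W\right) = \left(-8 + W\right) \left(-3 + W\right)$)
$P{\left(C \right)} + 25 \left(-149\right) = \left(24 + \left(\sqrt{2}\right)^{2} - 11 \sqrt{2}\right) + 25 \left(-149\right) = \left(24 + 2 - 11 \sqrt{2}\right) - 3725 = \left(26 - 11 \sqrt{2}\right) - 3725 = -3699 - 11 \sqrt{2}$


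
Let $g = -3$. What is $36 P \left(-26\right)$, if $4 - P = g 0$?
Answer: $-3744$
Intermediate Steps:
$P = 4$ ($P = 4 - \left(-3\right) 0 = 4 - 0 = 4 + 0 = 4$)
$36 P \left(-26\right) = 36 \cdot 4 \left(-26\right) = 144 \left(-26\right) = -3744$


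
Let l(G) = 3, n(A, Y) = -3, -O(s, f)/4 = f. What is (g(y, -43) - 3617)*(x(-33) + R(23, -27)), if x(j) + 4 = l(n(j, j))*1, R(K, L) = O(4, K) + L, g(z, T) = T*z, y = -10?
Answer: 382440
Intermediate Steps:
O(s, f) = -4*f
R(K, L) = L - 4*K (R(K, L) = -4*K + L = L - 4*K)
x(j) = -1 (x(j) = -4 + 3*1 = -4 + 3 = -1)
(g(y, -43) - 3617)*(x(-33) + R(23, -27)) = (-43*(-10) - 3617)*(-1 + (-27 - 4*23)) = (430 - 3617)*(-1 + (-27 - 92)) = -3187*(-1 - 119) = -3187*(-120) = 382440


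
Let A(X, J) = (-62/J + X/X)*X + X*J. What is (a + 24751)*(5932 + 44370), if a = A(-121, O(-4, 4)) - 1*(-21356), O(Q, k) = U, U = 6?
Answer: 7018688362/3 ≈ 2.3396e+9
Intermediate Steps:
O(Q, k) = 6
A(X, J) = J*X + X*(1 - 62/J) (A(X, J) = (-62/J + 1)*X + J*X = (1 - 62/J)*X + J*X = X*(1 - 62/J) + J*X = J*X + X*(1 - 62/J))
a = 65278/3 (a = -121*(-62 + 6*(1 + 6))/6 - 1*(-21356) = -121*⅙*(-62 + 6*7) + 21356 = -121*⅙*(-62 + 42) + 21356 = -121*⅙*(-20) + 21356 = 1210/3 + 21356 = 65278/3 ≈ 21759.)
(a + 24751)*(5932 + 44370) = (65278/3 + 24751)*(5932 + 44370) = (139531/3)*50302 = 7018688362/3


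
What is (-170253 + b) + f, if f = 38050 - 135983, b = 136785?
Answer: -131401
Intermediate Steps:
f = -97933
(-170253 + b) + f = (-170253 + 136785) - 97933 = -33468 - 97933 = -131401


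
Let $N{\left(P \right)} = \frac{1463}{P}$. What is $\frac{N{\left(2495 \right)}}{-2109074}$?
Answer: $- \frac{133}{478376330} \approx -2.7802 \cdot 10^{-7}$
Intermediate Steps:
$\frac{N{\left(2495 \right)}}{-2109074} = \frac{1463 \cdot \frac{1}{2495}}{-2109074} = 1463 \cdot \frac{1}{2495} \left(- \frac{1}{2109074}\right) = \frac{1463}{2495} \left(- \frac{1}{2109074}\right) = - \frac{133}{478376330}$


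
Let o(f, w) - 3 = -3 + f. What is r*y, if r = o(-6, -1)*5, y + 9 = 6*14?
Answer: -2250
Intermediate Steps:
o(f, w) = f (o(f, w) = 3 + (-3 + f) = f)
y = 75 (y = -9 + 6*14 = -9 + 84 = 75)
r = -30 (r = -6*5 = -30)
r*y = -30*75 = -2250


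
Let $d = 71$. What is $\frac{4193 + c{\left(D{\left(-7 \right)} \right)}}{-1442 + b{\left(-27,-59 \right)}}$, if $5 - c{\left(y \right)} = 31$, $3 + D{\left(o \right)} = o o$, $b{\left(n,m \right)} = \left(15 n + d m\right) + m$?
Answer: $- \frac{4167}{6095} \approx -0.68367$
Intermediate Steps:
$b{\left(n,m \right)} = 15 n + 72 m$ ($b{\left(n,m \right)} = \left(15 n + 71 m\right) + m = 15 n + 72 m$)
$D{\left(o \right)} = -3 + o^{2}$ ($D{\left(o \right)} = -3 + o o = -3 + o^{2}$)
$c{\left(y \right)} = -26$ ($c{\left(y \right)} = 5 - 31 = -26$)
$\frac{4193 + c{\left(D{\left(-7 \right)} \right)}}{-1442 + b{\left(-27,-59 \right)}} = \frac{4193 - 26}{-1442 + \left(15 \left(-27\right) + 72 \left(-59\right)\right)} = \frac{4167}{-1442 - 4653} = \frac{4167}{-6095} = 4167 \left(- \frac{1}{6095}\right) = - \frac{4167}{6095}$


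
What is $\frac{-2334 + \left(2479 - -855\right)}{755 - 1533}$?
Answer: $- \frac{500}{389} \approx -1.2853$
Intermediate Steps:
$\frac{-2334 + \left(2479 - -855\right)}{755 - 1533} = \frac{-2334 + \left(2479 + 855\right)}{-778} = \left(-2334 + 3334\right) \left(- \frac{1}{778}\right) = 1000 \left(- \frac{1}{778}\right) = - \frac{500}{389}$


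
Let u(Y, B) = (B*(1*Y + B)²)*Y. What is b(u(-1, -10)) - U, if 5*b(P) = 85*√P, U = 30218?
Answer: -30218 + 187*√10 ≈ -29627.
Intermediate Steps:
u(Y, B) = B*Y*(B + Y)² (u(Y, B) = (B*(Y + B)²)*Y = (B*(B + Y)²)*Y = B*Y*(B + Y)²)
b(P) = 17*√P (b(P) = (85*√P)/5 = 17*√P)
b(u(-1, -10)) - U = 17*√(-10*(-1)*(-10 - 1)²) - 1*30218 = 17*√(-10*(-1)*(-11)²) - 30218 = 17*√(-10*(-1)*121) - 30218 = 17*√1210 - 30218 = 17*(11*√10) - 30218 = 187*√10 - 30218 = -30218 + 187*√10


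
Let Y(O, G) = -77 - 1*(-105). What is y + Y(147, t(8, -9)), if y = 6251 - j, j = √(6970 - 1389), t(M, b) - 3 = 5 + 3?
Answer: 6279 - √5581 ≈ 6204.3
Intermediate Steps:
t(M, b) = 11 (t(M, b) = 3 + (5 + 3) = 3 + 8 = 11)
j = √5581 ≈ 74.706
Y(O, G) = 28 (Y(O, G) = -77 + 105 = 28)
y = 6251 - √5581 ≈ 6176.3
y + Y(147, t(8, -9)) = (6251 - √5581) + 28 = 6279 - √5581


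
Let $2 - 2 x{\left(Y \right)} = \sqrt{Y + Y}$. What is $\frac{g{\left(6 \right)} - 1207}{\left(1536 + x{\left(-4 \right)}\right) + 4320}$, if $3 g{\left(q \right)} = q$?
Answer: $- \frac{7057685}{34304451} - \frac{1205 i \sqrt{2}}{34304451} \approx -0.20574 - 4.9677 \cdot 10^{-5} i$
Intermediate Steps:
$g{\left(q \right)} = \frac{q}{3}$
$x{\left(Y \right)} = 1 - \frac{\sqrt{2} \sqrt{Y}}{2}$ ($x{\left(Y \right)} = 1 - \frac{\sqrt{Y + Y}}{2} = 1 - \frac{\sqrt{2 Y}}{2} = 1 - \frac{\sqrt{2} \sqrt{Y}}{2}$)
$\frac{g{\left(6 \right)} - 1207}{\left(1536 + x{\left(-4 \right)}\right) + 4320} = \frac{\frac{1}{3} \cdot 6 - 1207}{\left(1536 + \left(1 - \frac{\sqrt{2} \sqrt{-4}}{2}\right)\right) + 4320} = \frac{2 - 1207}{\left(1536 + \left(1 - \frac{\sqrt{2} \cdot 2 i}{2}\right)\right) + 4320} = \frac{2 - 1207}{\left(1536 + \left(1 - i \sqrt{2}\right)\right) + 4320} = - \frac{1205}{\left(1537 - i \sqrt{2}\right) + 4320} = - \frac{1205}{5857 - i \sqrt{2}}$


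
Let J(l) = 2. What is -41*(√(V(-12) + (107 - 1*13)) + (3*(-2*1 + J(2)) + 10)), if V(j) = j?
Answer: -410 - 41*√82 ≈ -781.27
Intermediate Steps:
-41*(√(V(-12) + (107 - 1*13)) + (3*(-2*1 + J(2)) + 10)) = -41*(√(-12 + (107 - 1*13)) + (3*(-2*1 + 2) + 10)) = -41*(√(-12 + (107 - 13)) + (3*(-2 + 2) + 10)) = -41*(√(-12 + 94) + (3*0 + 10)) = -41*(√82 + (0 + 10)) = -41*(√82 + 10) = -41*(10 + √82) = -410 - 41*√82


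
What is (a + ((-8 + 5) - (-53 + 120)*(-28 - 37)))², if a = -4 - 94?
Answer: 18096516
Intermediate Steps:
a = -98
(a + ((-8 + 5) - (-53 + 120)*(-28 - 37)))² = (-98 + ((-8 + 5) - (-53 + 120)*(-28 - 37)))² = (-98 + (-3 - 67*(-65)))² = (-98 + (-3 - 1*(-4355)))² = (-98 + (-3 + 4355))² = (-98 + 4352)² = 4254² = 18096516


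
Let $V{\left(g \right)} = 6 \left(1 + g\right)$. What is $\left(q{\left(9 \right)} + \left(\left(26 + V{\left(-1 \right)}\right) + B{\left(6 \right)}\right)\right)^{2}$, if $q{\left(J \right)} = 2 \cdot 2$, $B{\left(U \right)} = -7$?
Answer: $529$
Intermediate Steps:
$q{\left(J \right)} = 4$
$V{\left(g \right)} = 6 + 6 g$
$\left(q{\left(9 \right)} + \left(\left(26 + V{\left(-1 \right)}\right) + B{\left(6 \right)}\right)\right)^{2} = \left(4 + \left(\left(26 + \left(6 + 6 \left(-1\right)\right)\right) - 7\right)\right)^{2} = \left(4 + \left(\left(26 + \left(6 - 6\right)\right) - 7\right)\right)^{2} = \left(4 + \left(\left(26 + 0\right) - 7\right)\right)^{2} = \left(4 + \left(26 - 7\right)\right)^{2} = \left(4 + 19\right)^{2} = 23^{2} = 529$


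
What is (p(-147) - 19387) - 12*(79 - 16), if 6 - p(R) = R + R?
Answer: -19843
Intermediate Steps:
p(R) = 6 - 2*R (p(R) = 6 - (R + R) = 6 - 2*R)
(p(-147) - 19387) - 12*(79 - 16) = ((6 - 2*(-147)) - 19387) - 12*(79 - 16) = ((6 + 294) - 19387) - 12*63 = (300 - 19387) - 756 = -19087 - 756 = -19843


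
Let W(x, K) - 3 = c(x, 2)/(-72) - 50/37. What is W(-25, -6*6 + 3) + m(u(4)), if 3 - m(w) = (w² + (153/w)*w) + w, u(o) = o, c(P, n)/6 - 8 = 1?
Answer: -25027/148 ≈ -169.10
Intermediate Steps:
c(P, n) = 54 (c(P, n) = 48 + 6*1 = 48 + 6 = 54)
W(x, K) = 133/148 (W(x, K) = 3 + (54/(-72) - 50/37) = 3 + (54*(-1/72) - 50*1/37) = 3 + (-¾ - 50/37) = 3 - 311/148 = 133/148)
m(w) = -150 - w - w² (m(w) = 3 - ((w² + (153/w)*w) + w) = 3 - ((w² + 153) + w) = 3 - ((153 + w²) + w) = 3 - (153 + w + w²) = 3 + (-153 - w - w²) = -150 - w - w²)
W(-25, -6*6 + 3) + m(u(4)) = 133/148 + (-150 - 1*4 - 1*4²) = 133/148 + (-150 - 4 - 1*16) = 133/148 + (-150 - 4 - 16) = 133/148 - 170 = -25027/148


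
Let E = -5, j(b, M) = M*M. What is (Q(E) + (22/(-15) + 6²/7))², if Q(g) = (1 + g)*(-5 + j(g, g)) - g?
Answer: 56085121/11025 ≈ 5087.1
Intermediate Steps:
j(b, M) = M²
Q(g) = -g + (1 + g)*(-5 + g²) (Q(g) = (1 + g)*(-5 + g²) - g = -g + (1 + g)*(-5 + g²))
(Q(E) + (22/(-15) + 6²/7))² = ((-5 + (-5)² + (-5)³ - 6*(-5)) + (22/(-15) + 6²/7))² = ((-5 + 25 - 125 + 30) + (22*(-1/15) + 36*(⅐)))² = (-75 + (-22/15 + 36/7))² = (-75 + 386/105)² = (-7489/105)² = 56085121/11025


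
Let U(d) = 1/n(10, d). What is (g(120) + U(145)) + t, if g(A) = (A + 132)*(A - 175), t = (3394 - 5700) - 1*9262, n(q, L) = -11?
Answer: -279709/11 ≈ -25428.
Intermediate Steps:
t = -11568 (t = -2306 - 9262 = -11568)
U(d) = -1/11 (U(d) = 1/(-11) = -1/11)
g(A) = (-175 + A)*(132 + A) (g(A) = (132 + A)*(-175 + A) = (-175 + A)*(132 + A))
(g(120) + U(145)) + t = ((-23100 + 120**2 - 43*120) - 1/11) - 11568 = ((-23100 + 14400 - 5160) - 1/11) - 11568 = (-13860 - 1/11) - 11568 = -152461/11 - 11568 = -279709/11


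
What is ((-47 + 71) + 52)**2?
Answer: 5776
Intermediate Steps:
((-47 + 71) + 52)**2 = (24 + 52)**2 = 76**2 = 5776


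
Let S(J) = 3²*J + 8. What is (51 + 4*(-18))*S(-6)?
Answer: 966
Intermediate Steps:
S(J) = 8 + 9*J (S(J) = 9*J + 8 = 8 + 9*J)
(51 + 4*(-18))*S(-6) = (51 + 4*(-18))*(8 + 9*(-6)) = (51 - 72)*(8 - 54) = -21*(-46) = 966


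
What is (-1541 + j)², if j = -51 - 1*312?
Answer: 3625216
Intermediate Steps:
j = -363 (j = -51 - 312 = -363)
(-1541 + j)² = (-1541 - 363)² = (-1904)² = 3625216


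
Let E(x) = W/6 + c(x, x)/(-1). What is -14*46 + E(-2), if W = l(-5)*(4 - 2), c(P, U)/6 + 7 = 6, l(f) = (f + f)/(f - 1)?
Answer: -5737/9 ≈ -637.44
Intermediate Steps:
l(f) = 2*f/(-1 + f) (l(f) = (2*f)/(-1 + f) = 2*f/(-1 + f))
c(P, U) = -6 (c(P, U) = -42 + 6*6 = -42 + 36 = -6)
W = 10/3 (W = (2*(-5)/(-1 - 5))*(4 - 2) = (2*(-5)/(-6))*2 = (2*(-5)*(-⅙))*2 = (5/3)*2 = 10/3 ≈ 3.3333)
E(x) = 59/9 (E(x) = (10/3)/6 - 6/(-1) = (10/3)*(⅙) - 6*(-1) = 5/9 + 6 = 59/9)
-14*46 + E(-2) = -14*46 + 59/9 = -644 + 59/9 = -5737/9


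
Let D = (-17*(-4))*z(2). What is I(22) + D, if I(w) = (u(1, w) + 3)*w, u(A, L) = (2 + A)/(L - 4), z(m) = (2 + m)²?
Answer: 3473/3 ≈ 1157.7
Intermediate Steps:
u(A, L) = (2 + A)/(-4 + L)
I(w) = w*(3 + 3/(-4 + w)) (I(w) = ((2 + 1)/(-4 + w) + 3)*w = (3/(-4 + w) + 3)*w = (3 + 3/(-4 + w))*w = w*(3 + 3/(-4 + w)))
D = 1088 (D = (-17*(-4))*(2 + 2)² = 68*4² = 68*16 = 1088)
I(22) + D = 3*22*(-3 + 22)/(-4 + 22) + 1088 = 3*22*19/18 + 1088 = 3*22*(1/18)*19 + 1088 = 209/3 + 1088 = 3473/3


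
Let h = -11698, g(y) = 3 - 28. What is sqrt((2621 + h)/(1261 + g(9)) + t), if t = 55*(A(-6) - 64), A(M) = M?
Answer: I*sqrt(1473212193)/618 ≈ 62.108*I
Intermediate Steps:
g(y) = -25
t = -3850 (t = 55*(-6 - 64) = 55*(-70) = -3850)
sqrt((2621 + h)/(1261 + g(9)) + t) = sqrt((2621 - 11698)/(1261 - 25) - 3850) = sqrt(-9077/1236 - 3850) = sqrt(-4767677/1236) = I*sqrt(1473212193)/618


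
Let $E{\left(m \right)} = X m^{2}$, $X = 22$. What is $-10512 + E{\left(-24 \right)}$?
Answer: $2160$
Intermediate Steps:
$E{\left(m \right)} = 22 m^{2}$
$-10512 + E{\left(-24 \right)} = -10512 + 22 \left(-24\right)^{2} = -10512 + 22 \cdot 576 = -10512 + 12672 = 2160$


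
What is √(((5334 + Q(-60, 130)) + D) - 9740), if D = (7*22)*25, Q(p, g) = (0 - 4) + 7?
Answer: I*√553 ≈ 23.516*I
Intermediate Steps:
Q(p, g) = 3 (Q(p, g) = -4 + 7 = 3)
D = 3850 (D = 154*25 = 3850)
√(((5334 + Q(-60, 130)) + D) - 9740) = √(((5334 + 3) + 3850) - 9740) = √((5337 + 3850) - 9740) = √(9187 - 9740) = √(-553) = I*√553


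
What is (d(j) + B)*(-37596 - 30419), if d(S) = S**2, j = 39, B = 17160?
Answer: -1270588215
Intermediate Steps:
(d(j) + B)*(-37596 - 30419) = (39**2 + 17160)*(-37596 - 30419) = (1521 + 17160)*(-68015) = 18681*(-68015) = -1270588215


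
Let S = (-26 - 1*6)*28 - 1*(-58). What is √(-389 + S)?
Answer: I*√1227 ≈ 35.029*I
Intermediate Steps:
S = -838 (S = (-26 - 6)*28 + 58 = -32*28 + 58 = -896 + 58 = -838)
√(-389 + S) = √(-389 - 838) = √(-1227) = I*√1227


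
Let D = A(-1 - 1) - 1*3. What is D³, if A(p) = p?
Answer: -125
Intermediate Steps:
D = -5 (D = (-1 - 1) - 1*3 = -2 - 3 = -5)
D³ = (-5)³ = -125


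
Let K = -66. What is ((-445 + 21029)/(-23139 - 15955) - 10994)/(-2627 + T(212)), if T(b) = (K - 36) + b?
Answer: 71636670/16399933 ≈ 4.3681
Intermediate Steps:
T(b) = -102 + b (T(b) = (-66 - 36) + b = -102 + b)
((-445 + 21029)/(-23139 - 15955) - 10994)/(-2627 + T(212)) = ((-445 + 21029)/(-23139 - 15955) - 10994)/(-2627 + (-102 + 212)) = (20584/(-39094) - 10994)/(-2627 + 110) = (20584*(-1/39094) - 10994)/(-2517) = (-10292/19547 - 10994)*(-1/2517) = -214910010/19547*(-1/2517) = 71636670/16399933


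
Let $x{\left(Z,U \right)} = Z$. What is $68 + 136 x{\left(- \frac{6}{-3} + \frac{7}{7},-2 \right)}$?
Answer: $476$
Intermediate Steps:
$68 + 136 x{\left(- \frac{6}{-3} + \frac{7}{7},-2 \right)} = 68 + 136 \left(- \frac{6}{-3} + \frac{7}{7}\right) = 68 + 136 \left(\left(-6\right) \left(- \frac{1}{3}\right) + 7 \cdot \frac{1}{7}\right) = 68 + 136 \left(2 + 1\right) = 68 + 136 \cdot 3 = 68 + 408 = 476$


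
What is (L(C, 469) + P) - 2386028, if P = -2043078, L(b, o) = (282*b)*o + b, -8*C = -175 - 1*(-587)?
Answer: -22480889/2 ≈ -1.1240e+7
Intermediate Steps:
C = -103/2 (C = -(-175 - 1*(-587))/8 = -(-175 + 587)/8 = -⅛*412 = -103/2 ≈ -51.500)
L(b, o) = b + 282*b*o (L(b, o) = 282*b*o + b = b + 282*b*o)
(L(C, 469) + P) - 2386028 = (-103*(1 + 282*469)/2 - 2043078) - 2386028 = (-103*(1 + 132258)/2 - 2043078) - 2386028 = (-103/2*132259 - 2043078) - 2386028 = (-13622677/2 - 2043078) - 2386028 = -17708833/2 - 2386028 = -22480889/2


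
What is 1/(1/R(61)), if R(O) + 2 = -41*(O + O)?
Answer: -5004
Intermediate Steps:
R(O) = -2 - 82*O (R(O) = -2 - 41*(O + O) = -2 - 82*O)
1/(1/R(61)) = 1/(1/(-2 - 82*61)) = 1/(1/(-2 - 5002)) = 1/(1/(-5004)) = 1/(-1/5004) = -5004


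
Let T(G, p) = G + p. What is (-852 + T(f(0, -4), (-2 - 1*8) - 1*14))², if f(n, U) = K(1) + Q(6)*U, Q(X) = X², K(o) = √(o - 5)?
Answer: 1040396 - 4080*I ≈ 1.0404e+6 - 4080.0*I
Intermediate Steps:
K(o) = √(-5 + o)
f(n, U) = 2*I + 36*U (f(n, U) = √(-5 + 1) + 6²*U = √(-4) + 36*U = 2*I + 36*U)
(-852 + T(f(0, -4), (-2 - 1*8) - 1*14))² = (-852 + ((2*I + 36*(-4)) + ((-2 - 1*8) - 1*14)))² = (-852 + ((2*I - 144) + ((-2 - 8) - 14)))² = (-852 + ((-144 + 2*I) + (-10 - 14)))² = (-852 + ((-144 + 2*I) - 24))² = (-852 + (-168 + 2*I))² = (-1020 + 2*I)²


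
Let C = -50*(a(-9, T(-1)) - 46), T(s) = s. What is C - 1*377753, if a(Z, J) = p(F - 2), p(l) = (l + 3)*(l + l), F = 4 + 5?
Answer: -382453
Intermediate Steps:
F = 9
p(l) = 2*l*(3 + l) (p(l) = (3 + l)*(2*l) = 2*l*(3 + l))
a(Z, J) = 140 (a(Z, J) = 2*(9 - 2)*(3 + (9 - 2)) = 2*7*(3 + 7) = 2*7*10 = 140)
C = -4700 (C = -50*(140 - 46) = -50*94 = -4700)
C - 1*377753 = -4700 - 1*377753 = -4700 - 377753 = -382453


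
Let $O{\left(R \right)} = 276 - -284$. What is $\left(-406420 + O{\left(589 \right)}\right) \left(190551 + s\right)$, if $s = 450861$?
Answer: $-260323474320$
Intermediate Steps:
$O{\left(R \right)} = 560$ ($O{\left(R \right)} = 276 + 284 = 560$)
$\left(-406420 + O{\left(589 \right)}\right) \left(190551 + s\right) = \left(-406420 + 560\right) \left(190551 + 450861\right) = \left(-405860\right) 641412 = -260323474320$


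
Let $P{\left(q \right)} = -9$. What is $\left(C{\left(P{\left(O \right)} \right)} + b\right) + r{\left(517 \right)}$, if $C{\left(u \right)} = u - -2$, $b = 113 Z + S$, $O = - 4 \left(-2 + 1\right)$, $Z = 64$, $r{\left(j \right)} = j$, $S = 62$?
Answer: $7804$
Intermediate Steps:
$O = 4$ ($O = \left(-4\right) \left(-1\right) = 4$)
$b = 7294$ ($b = 113 \cdot 64 + 62 = 7232 + 62 = 7294$)
$C{\left(u \right)} = 2 + u$ ($C{\left(u \right)} = u + 2 = 2 + u$)
$\left(C{\left(P{\left(O \right)} \right)} + b\right) + r{\left(517 \right)} = \left(\left(2 - 9\right) + 7294\right) + 517 = \left(-7 + 7294\right) + 517 = 7287 + 517 = 7804$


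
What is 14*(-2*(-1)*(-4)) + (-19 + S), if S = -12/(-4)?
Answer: -128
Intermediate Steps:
S = 3 (S = -12*(-¼) = 3)
14*(-2*(-1)*(-4)) + (-19 + S) = 14*(-2*(-1)*(-4)) + (-19 + 3) = 14*(2*(-4)) - 16 = 14*(-8) - 16 = -112 - 16 = -128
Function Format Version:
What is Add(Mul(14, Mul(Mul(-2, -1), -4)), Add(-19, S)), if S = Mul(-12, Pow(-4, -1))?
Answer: -128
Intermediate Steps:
S = 3 (S = Mul(-12, Rational(-1, 4)) = 3)
Add(Mul(14, Mul(Mul(-2, -1), -4)), Add(-19, S)) = Add(Mul(14, Mul(Mul(-2, -1), -4)), Add(-19, 3)) = Add(Mul(14, Mul(2, -4)), -16) = Add(Mul(14, -8), -16) = Add(-112, -16) = -128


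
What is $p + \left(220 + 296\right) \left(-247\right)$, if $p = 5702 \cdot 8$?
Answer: $-81836$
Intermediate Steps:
$p = 45616$
$p + \left(220 + 296\right) \left(-247\right) = 45616 + \left(220 + 296\right) \left(-247\right) = 45616 + 516 \left(-247\right) = 45616 - 127452 = -81836$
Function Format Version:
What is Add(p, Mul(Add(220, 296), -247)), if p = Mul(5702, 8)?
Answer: -81836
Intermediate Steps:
p = 45616
Add(p, Mul(Add(220, 296), -247)) = Add(45616, Mul(Add(220, 296), -247)) = Add(45616, Mul(516, -247)) = Add(45616, -127452) = -81836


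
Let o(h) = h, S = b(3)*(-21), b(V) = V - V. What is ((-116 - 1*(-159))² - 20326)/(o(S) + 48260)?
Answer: -18477/48260 ≈ -0.38286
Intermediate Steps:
b(V) = 0
S = 0 (S = 0*(-21) = 0)
((-116 - 1*(-159))² - 20326)/(o(S) + 48260) = ((-116 - 1*(-159))² - 20326)/(0 + 48260) = ((-116 + 159)² - 20326)/48260 = (43² - 20326)*(1/48260) = (1849 - 20326)*(1/48260) = -18477*1/48260 = -18477/48260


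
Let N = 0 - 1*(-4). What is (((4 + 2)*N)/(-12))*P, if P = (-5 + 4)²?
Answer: -2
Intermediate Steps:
N = 4 (N = 0 + 4 = 4)
P = 1 (P = (-1)² = 1)
(((4 + 2)*N)/(-12))*P = (((4 + 2)*4)/(-12))*1 = ((6*4)*(-1/12))*1 = (24*(-1/12))*1 = -2*1 = -2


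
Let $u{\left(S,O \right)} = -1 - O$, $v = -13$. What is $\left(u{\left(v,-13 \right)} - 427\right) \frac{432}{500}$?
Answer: $- \frac{8964}{25} \approx -358.56$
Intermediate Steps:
$\left(u{\left(v,-13 \right)} - 427\right) \frac{432}{500} = \left(\left(-1 - -13\right) - 427\right) \frac{432}{500} = \left(\left(-1 + 13\right) - 427\right) 432 \cdot \frac{1}{500} = \left(12 - 427\right) \frac{108}{125} = \left(-415\right) \frac{108}{125} = - \frac{8964}{25}$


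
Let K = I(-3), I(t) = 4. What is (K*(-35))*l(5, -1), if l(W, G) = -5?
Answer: 700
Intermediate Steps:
K = 4
(K*(-35))*l(5, -1) = (4*(-35))*(-5) = -140*(-5) = 700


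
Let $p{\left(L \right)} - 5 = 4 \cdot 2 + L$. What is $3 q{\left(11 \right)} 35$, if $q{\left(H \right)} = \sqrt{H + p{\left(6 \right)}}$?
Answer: $105 \sqrt{30} \approx 575.11$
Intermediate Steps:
$p{\left(L \right)} = 13 + L$ ($p{\left(L \right)} = 5 + \left(4 \cdot 2 + L\right) = 5 + \left(8 + L\right) = 13 + L$)
$q{\left(H \right)} = \sqrt{19 + H}$ ($q{\left(H \right)} = \sqrt{H + \left(13 + 6\right)} = \sqrt{H + 19} = \sqrt{19 + H}$)
$3 q{\left(11 \right)} 35 = 3 \sqrt{19 + 11} \cdot 35 = 3 \sqrt{30} \cdot 35 = 105 \sqrt{30}$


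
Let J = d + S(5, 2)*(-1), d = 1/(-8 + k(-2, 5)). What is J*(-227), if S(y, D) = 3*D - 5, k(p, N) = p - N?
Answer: 3632/15 ≈ 242.13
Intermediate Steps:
S(y, D) = -5 + 3*D
d = -1/15 (d = 1/(-8 + (-2 - 1*5)) = 1/(-8 + (-2 - 5)) = 1/(-8 - 7) = 1/(-15) = -1/15 ≈ -0.066667)
J = -16/15 (J = -1/15 + (-5 + 3*2)*(-1) = -1/15 + (-5 + 6)*(-1) = -1/15 + 1*(-1) = -1/15 - 1 = -16/15 ≈ -1.0667)
J*(-227) = -16/15*(-227) = 3632/15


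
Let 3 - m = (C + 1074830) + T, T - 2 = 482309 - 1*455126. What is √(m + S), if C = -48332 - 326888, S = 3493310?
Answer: √2766518 ≈ 1663.3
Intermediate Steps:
T = 27185 (T = 2 + (482309 - 1*455126) = 2 + (482309 - 455126) = 2 + 27183 = 27185)
C = -375220
m = -726792 (m = 3 - ((-375220 + 1074830) + 27185) = 3 - (699610 + 27185) = 3 - 1*726795 = 3 - 726795 = -726792)
√(m + S) = √(-726792 + 3493310) = √2766518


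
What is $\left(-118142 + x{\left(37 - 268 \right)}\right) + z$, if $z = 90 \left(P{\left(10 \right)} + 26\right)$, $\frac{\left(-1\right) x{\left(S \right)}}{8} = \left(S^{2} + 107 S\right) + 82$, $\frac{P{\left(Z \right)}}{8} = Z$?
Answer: $-338410$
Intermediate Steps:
$P{\left(Z \right)} = 8 Z$
$x{\left(S \right)} = -656 - 856 S - 8 S^{2}$ ($x{\left(S \right)} = - 8 \left(\left(S^{2} + 107 S\right) + 82\right) = - 8 \left(82 + S^{2} + 107 S\right) = -656 - 856 S - 8 S^{2}$)
$z = 9540$ ($z = 90 \left(8 \cdot 10 + 26\right) = 90 \left(80 + 26\right) = 90 \cdot 106 = 9540$)
$\left(-118142 + x{\left(37 - 268 \right)}\right) + z = \left(-118142 - \left(656 + 8 \left(37 - 268\right)^{2} + 856 \left(37 - 268\right)\right)\right) + 9540 = \left(-118142 - \left(-197080 + 426888\right)\right) + 9540 = \left(-118142 - 229808\right) + 9540 = -347950 + 9540 = -338410$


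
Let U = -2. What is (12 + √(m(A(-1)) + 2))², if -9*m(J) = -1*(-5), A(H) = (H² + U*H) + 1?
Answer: (36 + √13)²/9 ≈ 174.29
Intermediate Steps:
A(H) = 1 + H² - 2*H (A(H) = (H² - 2*H) + 1 = 1 + H² - 2*H)
m(J) = -5/9 (m(J) = -(-1)*(-5)/9 = -⅑*5 = -5/9)
(12 + √(m(A(-1)) + 2))² = (12 + √(-5/9 + 2))² = (12 + √(13/9))² = (12 + √13/3)²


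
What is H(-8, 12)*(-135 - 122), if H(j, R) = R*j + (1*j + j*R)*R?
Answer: 345408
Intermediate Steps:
H(j, R) = R*j + R*(j + R*j) (H(j, R) = R*j + (j + R*j)*R = R*j + R*(j + R*j))
H(-8, 12)*(-135 - 122) = (12*(-8)*(2 + 12))*(-135 - 122) = (12*(-8)*14)*(-257) = -1344*(-257) = 345408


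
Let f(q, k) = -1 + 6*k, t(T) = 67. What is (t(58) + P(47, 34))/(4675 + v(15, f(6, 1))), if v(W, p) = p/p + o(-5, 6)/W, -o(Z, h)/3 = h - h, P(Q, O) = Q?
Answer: 57/2338 ≈ 0.024380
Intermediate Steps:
o(Z, h) = 0 (o(Z, h) = -3*(h - h) = -3*0 = 0)
v(W, p) = 1 (v(W, p) = p/p + 0/W = 1 + 0 = 1)
(t(58) + P(47, 34))/(4675 + v(15, f(6, 1))) = (67 + 47)/(4675 + 1) = 114/4676 = 114*(1/4676) = 57/2338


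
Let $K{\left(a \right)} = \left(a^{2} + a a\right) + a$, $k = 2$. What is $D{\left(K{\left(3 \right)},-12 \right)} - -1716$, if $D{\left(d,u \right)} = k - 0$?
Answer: $1718$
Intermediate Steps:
$K{\left(a \right)} = a + 2 a^{2}$ ($K{\left(a \right)} = \left(a^{2} + a^{2}\right) + a = 2 a^{2} + a = a + 2 a^{2}$)
$D{\left(d,u \right)} = 2$ ($D{\left(d,u \right)} = 2 - 0 = 2 + 0 = 2$)
$D{\left(K{\left(3 \right)},-12 \right)} - -1716 = 2 - -1716 = 2 + 1716 = 1718$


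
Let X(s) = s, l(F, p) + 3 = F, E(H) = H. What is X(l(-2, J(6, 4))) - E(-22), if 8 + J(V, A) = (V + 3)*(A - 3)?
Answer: 17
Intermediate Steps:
J(V, A) = -8 + (-3 + A)*(3 + V) (J(V, A) = -8 + (V + 3)*(A - 3) = -8 + (3 + V)*(-3 + A) = -8 + (-3 + A)*(3 + V))
l(F, p) = -3 + F
X(l(-2, J(6, 4))) - E(-22) = (-3 - 2) - 1*(-22) = -5 + 22 = 17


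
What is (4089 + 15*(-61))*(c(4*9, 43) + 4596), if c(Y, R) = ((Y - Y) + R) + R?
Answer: 14860668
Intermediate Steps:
c(Y, R) = 2*R (c(Y, R) = (0 + R) + R = R + R = 2*R)
(4089 + 15*(-61))*(c(4*9, 43) + 4596) = (4089 + 15*(-61))*(2*43 + 4596) = (4089 - 915)*(86 + 4596) = 3174*4682 = 14860668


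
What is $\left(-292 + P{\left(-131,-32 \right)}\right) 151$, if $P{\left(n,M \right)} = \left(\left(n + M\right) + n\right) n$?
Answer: $5771522$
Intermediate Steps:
$P{\left(n,M \right)} = n \left(M + 2 n\right)$ ($P{\left(n,M \right)} = \left(\left(M + n\right) + n\right) n = \left(M + 2 n\right) n = n \left(M + 2 n\right)$)
$\left(-292 + P{\left(-131,-32 \right)}\right) 151 = \left(-292 - 131 \left(-32 + 2 \left(-131\right)\right)\right) 151 = \left(-292 - 131 \left(-32 - 262\right)\right) 151 = \left(-292 - -38514\right) 151 = \left(-292 + 38514\right) 151 = 38222 \cdot 151 = 5771522$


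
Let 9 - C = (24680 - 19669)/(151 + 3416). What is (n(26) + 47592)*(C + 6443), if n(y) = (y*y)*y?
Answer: 1499468302864/3567 ≈ 4.2037e+8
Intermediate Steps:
n(y) = y³ (n(y) = y²*y = y³)
C = 27092/3567 (C = 9 - (24680 - 19669)/(151 + 3416) = 9 - 5011/3567 = 27092/3567 ≈ 7.5952)
(n(26) + 47592)*(C + 6443) = (26³ + 47592)*(27092/3567 + 6443) = (17576 + 47592)*(23009273/3567) = 65168*(23009273/3567) = 1499468302864/3567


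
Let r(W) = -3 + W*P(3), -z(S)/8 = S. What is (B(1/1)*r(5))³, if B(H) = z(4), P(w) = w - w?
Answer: 884736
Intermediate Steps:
P(w) = 0
z(S) = -8*S
B(H) = -32 (B(H) = -8*4 = -32)
r(W) = -3 (r(W) = -3 + W*0 = -3 + 0 = -3)
(B(1/1)*r(5))³ = (-32*(-3))³ = 96³ = 884736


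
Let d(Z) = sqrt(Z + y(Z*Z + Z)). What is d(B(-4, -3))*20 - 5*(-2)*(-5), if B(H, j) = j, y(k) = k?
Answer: -50 + 20*sqrt(3) ≈ -15.359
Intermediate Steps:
d(Z) = sqrt(Z**2 + 2*Z) (d(Z) = sqrt(Z + (Z*Z + Z)) = sqrt(Z + (Z**2 + Z)) = sqrt(Z + (Z + Z**2)) = sqrt(Z**2 + 2*Z))
d(B(-4, -3))*20 - 5*(-2)*(-5) = sqrt(-3*(2 - 3))*20 - 5*(-2)*(-5) = sqrt(-3*(-1))*20 + 10*(-5) = sqrt(3)*20 - 50 = 20*sqrt(3) - 50 = -50 + 20*sqrt(3)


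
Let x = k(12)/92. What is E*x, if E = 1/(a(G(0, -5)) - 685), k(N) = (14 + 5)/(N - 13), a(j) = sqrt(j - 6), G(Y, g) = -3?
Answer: 13015/43169528 + 57*I/43169528 ≈ 0.00030149 + 1.3204e-6*I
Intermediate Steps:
a(j) = sqrt(-6 + j)
k(N) = 19/(-13 + N)
E = (-685 - 3*I)/469234 (E = 1/(sqrt(-6 - 3) - 685) = 1/(sqrt(-9) - 685) = 1/(3*I - 685) = 1/(-685 + 3*I) = (-685 - 3*I)/469234 ≈ -0.0014598 - 6.3934e-6*I)
x = -19/92 (x = (19/(-13 + 12))/92 = (19/(-1))*(1/92) = (19*(-1))*(1/92) = -19*1/92 = -19/92 ≈ -0.20652)
E*x = (-685/469234 - 3*I/469234)*(-19/92) = 13015/43169528 + 57*I/43169528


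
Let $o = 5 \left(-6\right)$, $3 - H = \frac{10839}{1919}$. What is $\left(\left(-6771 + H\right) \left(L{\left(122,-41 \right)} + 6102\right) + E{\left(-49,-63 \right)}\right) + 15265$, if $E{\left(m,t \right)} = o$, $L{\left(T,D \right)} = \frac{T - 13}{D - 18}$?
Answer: $- \frac{4676599362644}{113221} \approx -4.1305 \cdot 10^{7}$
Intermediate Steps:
$L{\left(T,D \right)} = \frac{-13 + T}{-18 + D}$
$H = - \frac{5082}{1919}$ ($H = 3 - \frac{10839}{1919} = - \frac{5082}{1919} \approx -2.6483$)
$o = -30$
$E{\left(m,t \right)} = -30$
$\left(\left(-6771 + H\right) \left(L{\left(122,-41 \right)} + 6102\right) + E{\left(-49,-63 \right)}\right) + 15265 = \left(\left(-6771 - \frac{5082}{1919}\right) \left(\frac{-13 + 122}{-18 - 41} + 6102\right) - 30\right) + 15265 = \left(- \frac{12998631 \left(\frac{1}{-59} \cdot 109 + 6102\right)}{1919} - 30\right) + 15265 = \left(- \frac{12998631 \left(\left(- \frac{1}{59}\right) 109 + 6102\right)}{1919} - 30\right) + 15265 = \left(- \frac{12998631 \left(- \frac{109}{59} + 6102\right)}{1919} - 30\right) + 15265 = \left(\left(- \frac{12998631}{1919}\right) \frac{359909}{59} - 30\right) + 15265 = \left(- \frac{4678324284579}{113221} - 30\right) + 15265 = - \frac{4678327681209}{113221} + 15265 = - \frac{4676599362644}{113221}$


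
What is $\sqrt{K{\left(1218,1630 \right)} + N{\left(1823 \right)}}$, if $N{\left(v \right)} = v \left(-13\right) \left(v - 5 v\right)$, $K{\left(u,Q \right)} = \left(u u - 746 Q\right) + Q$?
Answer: $59 \sqrt{49722} \approx 13156.0$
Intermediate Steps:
$K{\left(u,Q \right)} = u^{2} - 745 Q$ ($K{\left(u,Q \right)} = \left(u^{2} - 746 Q\right) + Q = u^{2} - 745 Q$)
$N{\left(v \right)} = 52 v^{2}$ ($N{\left(v \right)} = - 13 v \left(v - 5 v\right) = - 13 v \left(- 4 v\right) = 52 v^{2}$)
$\sqrt{K{\left(1218,1630 \right)} + N{\left(1823 \right)}} = \sqrt{\left(1218^{2} - 1214350\right) + 52 \cdot 1823^{2}} = \sqrt{\left(1483524 - 1214350\right) + 52 \cdot 3323329} = \sqrt{269174 + 172813108} = \sqrt{173082282} = 59 \sqrt{49722}$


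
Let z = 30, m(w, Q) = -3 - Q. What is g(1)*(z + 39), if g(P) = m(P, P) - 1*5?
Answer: -621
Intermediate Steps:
g(P) = -8 - P (g(P) = (-3 - P) - 1*5 = (-3 - P) - 5 = -8 - P)
g(1)*(z + 39) = (-8 - 1*1)*(30 + 39) = (-8 - 1)*69 = -9*69 = -621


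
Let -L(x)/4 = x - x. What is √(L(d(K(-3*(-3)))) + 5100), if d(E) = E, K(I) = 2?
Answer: 10*√51 ≈ 71.414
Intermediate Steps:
L(x) = 0 (L(x) = -4*(x - x) = -4*0 = 0)
√(L(d(K(-3*(-3)))) + 5100) = √(0 + 5100) = √5100 = 10*√51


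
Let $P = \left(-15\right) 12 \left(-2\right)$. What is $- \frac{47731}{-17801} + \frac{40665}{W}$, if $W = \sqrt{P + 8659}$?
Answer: $\frac{47731}{17801} + \frac{40665 \sqrt{9019}}{9019} \approx 430.88$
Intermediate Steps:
$P = 360$ ($P = \left(-180\right) \left(-2\right) = 360$)
$W = \sqrt{9019}$ ($W = \sqrt{360 + 8659} = \sqrt{9019} \approx 94.968$)
$- \frac{47731}{-17801} + \frac{40665}{W} = - \frac{47731}{-17801} + \frac{40665}{\sqrt{9019}} = \left(-47731\right) \left(- \frac{1}{17801}\right) + 40665 \frac{\sqrt{9019}}{9019} = \frac{47731}{17801} + \frac{40665 \sqrt{9019}}{9019}$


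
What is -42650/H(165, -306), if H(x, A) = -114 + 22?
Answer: 21325/46 ≈ 463.59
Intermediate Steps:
H(x, A) = -92
-42650/H(165, -306) = -42650/(-92) = -42650*(-1/92) = 21325/46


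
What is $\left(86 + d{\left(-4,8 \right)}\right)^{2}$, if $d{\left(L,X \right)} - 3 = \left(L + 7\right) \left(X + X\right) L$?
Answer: $10609$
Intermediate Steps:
$d{\left(L,X \right)} = 3 + 2 L X \left(7 + L\right)$ ($d{\left(L,X \right)} = 3 + \left(L + 7\right) \left(X + X\right) L = 3 + \left(7 + L\right) 2 X L = 3 + 2 X \left(7 + L\right) L = 3 + 2 L X \left(7 + L\right)$)
$\left(86 + d{\left(-4,8 \right)}\right)^{2} = \left(86 + \left(3 + 2 \cdot 8 \left(-4\right)^{2} + 14 \left(-4\right) 8\right)\right)^{2} = \left(86 + \left(3 + 2 \cdot 8 \cdot 16 - 448\right)\right)^{2} = \left(86 + \left(3 + 256 - 448\right)\right)^{2} = \left(86 - 189\right)^{2} = \left(-103\right)^{2} = 10609$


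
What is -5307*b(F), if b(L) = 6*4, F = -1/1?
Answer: -127368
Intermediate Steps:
F = -1 (F = -1*1 = -1)
b(L) = 24
-5307*b(F) = -5307*24 = -127368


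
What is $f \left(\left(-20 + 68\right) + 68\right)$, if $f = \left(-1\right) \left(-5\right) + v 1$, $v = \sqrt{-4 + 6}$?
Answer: $580 + 116 \sqrt{2} \approx 744.05$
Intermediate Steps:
$v = \sqrt{2} \approx 1.4142$
$f = 5 + \sqrt{2}$ ($f = \left(-1\right) \left(-5\right) + \sqrt{2} \cdot 1 = 5 + \sqrt{2} \approx 6.4142$)
$f \left(\left(-20 + 68\right) + 68\right) = \left(5 + \sqrt{2}\right) \left(\left(-20 + 68\right) + 68\right) = \left(5 + \sqrt{2}\right) \left(48 + 68\right) = \left(5 + \sqrt{2}\right) 116 = 580 + 116 \sqrt{2}$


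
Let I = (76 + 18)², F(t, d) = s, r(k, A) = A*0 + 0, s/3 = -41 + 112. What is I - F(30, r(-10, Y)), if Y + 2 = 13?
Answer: 8623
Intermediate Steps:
Y = 11 (Y = -2 + 13 = 11)
s = 213 (s = 3*(-41 + 112) = 3*71 = 213)
r(k, A) = 0 (r(k, A) = 0 + 0 = 0)
F(t, d) = 213
I = 8836 (I = 94² = 8836)
I - F(30, r(-10, Y)) = 8836 - 1*213 = 8836 - 213 = 8623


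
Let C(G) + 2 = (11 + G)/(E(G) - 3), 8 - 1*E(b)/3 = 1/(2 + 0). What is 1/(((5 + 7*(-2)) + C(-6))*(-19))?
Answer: 39/7961 ≈ 0.0048989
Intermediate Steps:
E(b) = 45/2 (E(b) = 24 - 3/(2 + 0) = 24 - 3/2 = 45/2)
C(G) = -56/39 + 2*G/39 (C(G) = -2 + (11 + G)/(45/2 - 3) = -2 + (11 + G)/(39/2) = -2 + (11 + G)*(2/39) = -2 + (22/39 + 2*G/39) = -56/39 + 2*G/39)
1/(((5 + 7*(-2)) + C(-6))*(-19)) = 1/(((5 + 7*(-2)) + (-56/39 + (2/39)*(-6)))*(-19)) = 1/(((5 - 14) + (-56/39 - 4/13))*(-19)) = 1/((-9 - 68/39)*(-19)) = 1/(-419/39*(-19)) = 1/(7961/39) = 39/7961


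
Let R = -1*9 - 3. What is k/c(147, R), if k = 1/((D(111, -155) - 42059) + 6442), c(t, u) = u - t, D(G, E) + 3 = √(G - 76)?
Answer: 7124/40347342807 + √35/201736714035 ≈ 1.7660e-7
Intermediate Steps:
D(G, E) = -3 + √(-76 + G) (D(G, E) = -3 + √(G - 76) = -3 + √(-76 + G))
R = -12 (R = -9 - 3 = -12)
k = 1/(-35620 + √35) (k = 1/(((-3 + √(-76 + 111)) - 42059) + 6442) = 1/(((-3 + √35) - 42059) + 6442) = 1/((-42062 + √35) + 6442) = 1/(-35620 + √35) ≈ -2.8079e-5)
k/c(147, R) = (-7124/253756873 - √35/1268784365)/(-12 - 1*147) = (-7124/253756873 - √35/1268784365)/(-12 - 147) = (-7124/253756873 - √35/1268784365)/(-159) = (-7124/253756873 - √35/1268784365)*(-1/159) = 7124/40347342807 + √35/201736714035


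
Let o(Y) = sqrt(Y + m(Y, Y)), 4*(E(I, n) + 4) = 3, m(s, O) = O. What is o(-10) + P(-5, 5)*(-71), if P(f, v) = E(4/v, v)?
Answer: 923/4 + 2*I*sqrt(5) ≈ 230.75 + 4.4721*I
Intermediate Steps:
E(I, n) = -13/4 (E(I, n) = -4 + (1/4)*3 = -4 + 3/4 = -13/4)
P(f, v) = -13/4
o(Y) = sqrt(2)*sqrt(Y) (o(Y) = sqrt(Y + Y) = sqrt(2*Y) = sqrt(2)*sqrt(Y))
o(-10) + P(-5, 5)*(-71) = sqrt(2)*sqrt(-10) - 13/4*(-71) = sqrt(2)*(I*sqrt(10)) + 923/4 = 2*I*sqrt(5) + 923/4 = 923/4 + 2*I*sqrt(5)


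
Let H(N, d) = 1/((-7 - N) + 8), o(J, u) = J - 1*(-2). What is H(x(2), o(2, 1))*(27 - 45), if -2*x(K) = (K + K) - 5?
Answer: -36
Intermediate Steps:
x(K) = 5/2 - K (x(K) = -((K + K) - 5)/2 = -(2*K - 5)/2 = -(-5 + 2*K)/2 = 5/2 - K)
o(J, u) = 2 + J (o(J, u) = J + 2 = 2 + J)
H(N, d) = 1/(1 - N)
H(x(2), o(2, 1))*(27 - 45) = (-1/(-1 + (5/2 - 1*2)))*(27 - 45) = -1/(-1 + (5/2 - 2))*(-18) = -1/(-1 + ½)*(-18) = -1/(-½)*(-18) = -1*(-2)*(-18) = 2*(-18) = -36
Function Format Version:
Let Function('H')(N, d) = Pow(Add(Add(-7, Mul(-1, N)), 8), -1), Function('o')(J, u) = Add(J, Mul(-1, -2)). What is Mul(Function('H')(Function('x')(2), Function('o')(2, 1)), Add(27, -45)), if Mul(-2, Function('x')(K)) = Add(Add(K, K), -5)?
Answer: -36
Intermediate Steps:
Function('x')(K) = Add(Rational(5, 2), Mul(-1, K)) (Function('x')(K) = Mul(Rational(-1, 2), Add(Add(K, K), -5)) = Mul(Rational(-1, 2), Add(Mul(2, K), -5)) = Mul(Rational(-1, 2), Add(-5, Mul(2, K))) = Add(Rational(5, 2), Mul(-1, K)))
Function('o')(J, u) = Add(2, J) (Function('o')(J, u) = Add(J, 2) = Add(2, J))
Function('H')(N, d) = Pow(Add(1, Mul(-1, N)), -1)
Mul(Function('H')(Function('x')(2), Function('o')(2, 1)), Add(27, -45)) = Mul(Mul(-1, Pow(Add(-1, Add(Rational(5, 2), Mul(-1, 2))), -1)), Add(27, -45)) = Mul(Mul(-1, Pow(Add(-1, Add(Rational(5, 2), -2)), -1)), -18) = Mul(Mul(-1, Pow(Add(-1, Rational(1, 2)), -1)), -18) = Mul(Mul(-1, Pow(Rational(-1, 2), -1)), -18) = Mul(Mul(-1, -2), -18) = Mul(2, -18) = -36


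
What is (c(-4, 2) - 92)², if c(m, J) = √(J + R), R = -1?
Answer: 8281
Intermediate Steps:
c(m, J) = √(-1 + J) (c(m, J) = √(J - 1) = √(-1 + J))
(c(-4, 2) - 92)² = (√(-1 + 2) - 92)² = (√1 - 92)² = (1 - 92)² = (-91)² = 8281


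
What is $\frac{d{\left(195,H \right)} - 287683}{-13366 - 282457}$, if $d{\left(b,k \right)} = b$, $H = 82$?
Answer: $\frac{287488}{295823} \approx 0.97182$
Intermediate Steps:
$\frac{d{\left(195,H \right)} - 287683}{-13366 - 282457} = \frac{195 - 287683}{-13366 - 282457} = - \frac{287488}{-13366 - 282457} = - \frac{287488}{-295823} = \left(-287488\right) \left(- \frac{1}{295823}\right) = \frac{287488}{295823}$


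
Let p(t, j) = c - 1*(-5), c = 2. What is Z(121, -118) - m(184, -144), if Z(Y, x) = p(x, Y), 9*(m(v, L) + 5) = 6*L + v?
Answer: 788/9 ≈ 87.556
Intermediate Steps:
m(v, L) = -5 + v/9 + 2*L/3 (m(v, L) = -5 + (6*L + v)/9 = -5 + (v + 6*L)/9 = -5 + (v/9 + 2*L/3) = -5 + v/9 + 2*L/3)
p(t, j) = 7 (p(t, j) = 2 - 1*(-5) = 2 + 5 = 7)
Z(Y, x) = 7
Z(121, -118) - m(184, -144) = 7 - (-5 + (1/9)*184 + (2/3)*(-144)) = 7 - (-5 + 184/9 - 96) = 7 - 1*(-725/9) = 7 + 725/9 = 788/9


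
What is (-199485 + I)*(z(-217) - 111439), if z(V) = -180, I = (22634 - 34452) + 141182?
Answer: 7826835899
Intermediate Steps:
I = 129364 (I = -11818 + 141182 = 129364)
(-199485 + I)*(z(-217) - 111439) = (-199485 + 129364)*(-180 - 111439) = -70121*(-111619) = 7826835899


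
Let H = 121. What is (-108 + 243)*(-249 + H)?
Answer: -17280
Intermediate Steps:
(-108 + 243)*(-249 + H) = (-108 + 243)*(-249 + 121) = 135*(-128) = -17280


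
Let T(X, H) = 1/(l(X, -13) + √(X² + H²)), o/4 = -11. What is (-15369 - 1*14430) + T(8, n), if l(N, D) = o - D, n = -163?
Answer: -764999897/25672 + √26633/25672 ≈ -29799.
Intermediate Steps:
o = -44 (o = 4*(-11) = -44)
l(N, D) = -44 - D
T(X, H) = 1/(-31 + √(H² + X²)) (T(X, H) = 1/((-44 - 1*(-13)) + √(X² + H²)) = 1/((-44 + 13) + √(H² + X²)) = 1/(-31 + √(H² + X²)))
(-15369 - 1*14430) + T(8, n) = (-15369 - 1*14430) + 1/(-31 + √((-163)² + 8²)) = (-15369 - 14430) + 1/(-31 + √(26569 + 64)) = -29799 + 1/(-31 + √26633)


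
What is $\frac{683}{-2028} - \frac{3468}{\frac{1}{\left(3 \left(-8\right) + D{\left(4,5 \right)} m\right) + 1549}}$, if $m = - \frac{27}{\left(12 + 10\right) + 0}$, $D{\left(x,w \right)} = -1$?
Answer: $- \frac{118075274017}{22308} \approx -5.293 \cdot 10^{6}$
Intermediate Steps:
$m = - \frac{27}{22}$ ($m = - \frac{27}{22 + 0} = - \frac{27}{22} \approx -1.2273$)
$\frac{683}{-2028} - \frac{3468}{\frac{1}{\left(3 \left(-8\right) + D{\left(4,5 \right)} m\right) + 1549}} = \frac{683}{-2028} - \frac{3468}{\frac{1}{\left(3 \left(-8\right) - - \frac{27}{22}\right) + 1549}} = 683 \left(- \frac{1}{2028}\right) - \frac{3468}{\frac{1}{\left(-24 + \frac{27}{22}\right) + 1549}} = - \frac{683}{2028} - \frac{3468}{\frac{1}{- \frac{501}{22} + 1549}} = - \frac{683}{2028} - \frac{3468}{\frac{1}{\frac{33577}{22}}} = - \frac{683}{2028} - \frac{3468}{\frac{22}{33577}} = - \frac{683}{2028} - \frac{58222518}{11} = - \frac{118075274017}{22308}$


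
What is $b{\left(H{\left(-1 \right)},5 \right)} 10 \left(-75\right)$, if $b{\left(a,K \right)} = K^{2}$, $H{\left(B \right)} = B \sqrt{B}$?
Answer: $-18750$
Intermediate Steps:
$H{\left(B \right)} = B^{\frac{3}{2}}$
$b{\left(H{\left(-1 \right)},5 \right)} 10 \left(-75\right) = 5^{2} \cdot 10 \left(-75\right) = 25 \cdot 10 \left(-75\right) = 250 \left(-75\right) = -18750$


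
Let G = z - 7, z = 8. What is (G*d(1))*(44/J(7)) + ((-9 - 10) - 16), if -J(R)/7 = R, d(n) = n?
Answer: -1759/49 ≈ -35.898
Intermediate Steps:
J(R) = -7*R
G = 1 (G = 8 - 7 = 1)
(G*d(1))*(44/J(7)) + ((-9 - 10) - 16) = (1*1)*(44/((-7*7))) + ((-9 - 10) - 16) = 1*(44/(-49)) + (-19 - 16) = 1*(44*(-1/49)) - 35 = 1*(-44/49) - 35 = -44/49 - 35 = -1759/49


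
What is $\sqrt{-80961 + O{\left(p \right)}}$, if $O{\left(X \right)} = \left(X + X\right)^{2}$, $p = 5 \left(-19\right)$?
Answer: $i \sqrt{44861} \approx 211.8 i$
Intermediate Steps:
$p = -95$
$O{\left(X \right)} = 4 X^{2}$ ($O{\left(X \right)} = \left(2 X\right)^{2} = 4 X^{2}$)
$\sqrt{-80961 + O{\left(p \right)}} = \sqrt{-80961 + 4 \left(-95\right)^{2}} = \sqrt{-80961 + 4 \cdot 9025} = \sqrt{-80961 + 36100} = \sqrt{-44861} = i \sqrt{44861}$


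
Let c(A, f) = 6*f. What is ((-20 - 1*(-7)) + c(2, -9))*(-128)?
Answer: 8576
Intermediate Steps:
((-20 - 1*(-7)) + c(2, -9))*(-128) = ((-20 - 1*(-7)) + 6*(-9))*(-128) = ((-20 + 7) - 54)*(-128) = (-13 - 54)*(-128) = -67*(-128) = 8576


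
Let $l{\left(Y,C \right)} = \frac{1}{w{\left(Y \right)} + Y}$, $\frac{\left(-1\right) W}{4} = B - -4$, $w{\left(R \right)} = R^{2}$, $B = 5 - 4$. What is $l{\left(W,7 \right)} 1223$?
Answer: $\frac{1223}{380} \approx 3.2184$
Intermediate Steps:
$B = 1$ ($B = 5 - 4 = 1$)
$W = -20$ ($W = - 4 \left(1 - -4\right) = - 4 \left(1 + 4\right) = \left(-4\right) 5 = -20$)
$l{\left(Y,C \right)} = \frac{1}{Y + Y^{2}}$ ($l{\left(Y,C \right)} = \frac{1}{Y^{2} + Y} = \frac{1}{Y + Y^{2}}$)
$l{\left(W,7 \right)} 1223 = \frac{1}{\left(-20\right) \left(1 - 20\right)} 1223 = - \frac{1}{20 \left(-19\right)} 1223 = \left(- \frac{1}{20}\right) \left(- \frac{1}{19}\right) 1223 = \frac{1}{380} \cdot 1223 = \frac{1223}{380}$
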